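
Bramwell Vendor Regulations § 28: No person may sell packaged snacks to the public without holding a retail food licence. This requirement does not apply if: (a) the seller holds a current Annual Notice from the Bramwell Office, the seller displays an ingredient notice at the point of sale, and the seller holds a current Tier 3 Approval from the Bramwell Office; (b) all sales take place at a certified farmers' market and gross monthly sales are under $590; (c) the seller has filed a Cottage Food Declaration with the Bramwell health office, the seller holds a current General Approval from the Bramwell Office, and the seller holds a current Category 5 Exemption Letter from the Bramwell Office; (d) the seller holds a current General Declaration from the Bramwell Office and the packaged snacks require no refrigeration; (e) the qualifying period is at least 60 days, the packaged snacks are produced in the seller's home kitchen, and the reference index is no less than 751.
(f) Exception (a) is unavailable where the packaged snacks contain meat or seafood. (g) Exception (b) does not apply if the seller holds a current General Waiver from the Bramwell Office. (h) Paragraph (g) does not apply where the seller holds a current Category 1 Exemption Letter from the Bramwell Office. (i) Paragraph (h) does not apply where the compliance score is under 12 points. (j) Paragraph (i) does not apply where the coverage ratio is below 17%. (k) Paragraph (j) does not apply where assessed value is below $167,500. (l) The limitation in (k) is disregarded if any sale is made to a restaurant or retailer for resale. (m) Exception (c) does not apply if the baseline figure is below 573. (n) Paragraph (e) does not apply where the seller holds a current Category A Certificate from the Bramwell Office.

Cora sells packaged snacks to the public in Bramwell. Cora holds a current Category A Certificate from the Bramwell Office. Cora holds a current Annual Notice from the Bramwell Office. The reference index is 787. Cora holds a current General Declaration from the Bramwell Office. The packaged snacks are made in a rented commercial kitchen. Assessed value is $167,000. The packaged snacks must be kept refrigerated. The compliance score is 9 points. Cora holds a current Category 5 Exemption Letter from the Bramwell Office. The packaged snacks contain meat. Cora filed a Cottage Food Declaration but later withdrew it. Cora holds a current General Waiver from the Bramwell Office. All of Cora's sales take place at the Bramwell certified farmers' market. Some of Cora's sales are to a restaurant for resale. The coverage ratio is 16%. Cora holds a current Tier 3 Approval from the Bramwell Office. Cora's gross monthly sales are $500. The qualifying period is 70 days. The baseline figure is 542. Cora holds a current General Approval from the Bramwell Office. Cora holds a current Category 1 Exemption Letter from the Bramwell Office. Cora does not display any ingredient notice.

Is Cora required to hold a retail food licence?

Exception (a) fails — no ingredient notice is displayed.
Exception (b) is satisfied on its face — all sales are at a certified farmers' market; gross monthly sales are $500, under the $590 limit. Considering the limiting provisions: (g) would limit (b) — a current General Waiver is held — but (h) sets (g) aside: (h) is engaged — a current Category 1 Exemption Letter is held. (i) operates (the compliance score is 9 points, under the 12 points limit), but is displaced by (j): (j) operates against (i): the coverage ratio is 16%, below the 17% limit. (k) applies (assessed value is $167,000, below the $167,500 limit), but yields to (l): (l) operates — some sales are to a restaurant for resale. Exception (b) stands.
Exception (c) fails — the Cottage Food Declaration was withdrawn.
Exception (d) fails — the packaged snacks require refrigeration.
Exception (e) fails — the packaged snacks are made in a commercial kitchen, not a home kitchen.

No — exception (b) applies; Cora is not required to hold a retail food licence.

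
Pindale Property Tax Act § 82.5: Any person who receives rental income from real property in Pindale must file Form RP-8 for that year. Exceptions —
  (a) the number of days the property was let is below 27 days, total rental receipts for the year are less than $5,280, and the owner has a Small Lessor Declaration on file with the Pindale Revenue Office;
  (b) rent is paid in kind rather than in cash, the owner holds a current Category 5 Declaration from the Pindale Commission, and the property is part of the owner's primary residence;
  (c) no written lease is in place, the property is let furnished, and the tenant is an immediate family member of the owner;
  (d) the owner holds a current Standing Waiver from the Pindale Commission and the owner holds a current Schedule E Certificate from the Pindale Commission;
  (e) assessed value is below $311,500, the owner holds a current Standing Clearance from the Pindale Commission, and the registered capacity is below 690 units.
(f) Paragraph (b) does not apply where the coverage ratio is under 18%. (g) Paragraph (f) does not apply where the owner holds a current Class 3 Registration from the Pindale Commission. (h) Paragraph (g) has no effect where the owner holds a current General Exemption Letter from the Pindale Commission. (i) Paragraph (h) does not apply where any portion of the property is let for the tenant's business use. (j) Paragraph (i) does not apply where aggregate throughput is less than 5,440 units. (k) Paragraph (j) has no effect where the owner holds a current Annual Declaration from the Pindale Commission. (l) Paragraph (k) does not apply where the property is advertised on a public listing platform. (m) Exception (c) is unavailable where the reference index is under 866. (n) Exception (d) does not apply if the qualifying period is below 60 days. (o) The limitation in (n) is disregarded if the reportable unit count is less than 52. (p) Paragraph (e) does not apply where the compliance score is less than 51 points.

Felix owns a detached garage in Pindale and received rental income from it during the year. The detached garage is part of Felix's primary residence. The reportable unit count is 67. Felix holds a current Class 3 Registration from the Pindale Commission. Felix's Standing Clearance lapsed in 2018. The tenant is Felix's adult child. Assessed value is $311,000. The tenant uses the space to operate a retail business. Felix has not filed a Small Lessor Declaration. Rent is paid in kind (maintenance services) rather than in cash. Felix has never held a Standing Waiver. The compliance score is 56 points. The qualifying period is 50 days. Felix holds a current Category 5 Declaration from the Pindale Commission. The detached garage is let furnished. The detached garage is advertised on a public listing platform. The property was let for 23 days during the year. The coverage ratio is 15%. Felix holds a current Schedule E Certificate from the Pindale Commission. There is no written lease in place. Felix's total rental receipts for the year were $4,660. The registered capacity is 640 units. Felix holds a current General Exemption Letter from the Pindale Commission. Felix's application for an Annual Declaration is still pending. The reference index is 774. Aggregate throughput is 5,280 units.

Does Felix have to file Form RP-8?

Yes — Felix must file Form RP-8.

Exception (a) requires that the owner has a Small Lessor Declaration on file with the Pindale Revenue Office; but no Small Lessor Declaration is on file, so (a) is unavailable.
Exception (b): rent is paid in kind; a current Category 5 Declaration is held; the detached garage is part of the primary residence — every condition holds. But: (f) operates against (b): the coverage ratio is 15%, under the 18% limit. (g) would limit (f) — a current Class 3 Registration is held — but (h) sets (g) aside: (h) operates — a current General Exemption Letter is held. (i) would limit (h) — the space is let for business use — but (j) sets (i) aside: (j) is triggered — aggregate throughput is 5,280 units, less than the 5,440 units limit. (k), which would lift (j), is not triggered — there is no Annual Declaration in force. (b) is therefore removed.
Exception (c): there is no written lease; the property is let furnished; the tenant is an immediate family member — every condition holds. However, paragraph (m) must be considered: (m) operates — the reference index is 774, under the 866 limit. (c) is therefore removed.
Exception (d) requires that the owner holds a current Standing Waiver from the Pindale Commission; but the Standing Waiver is not current, so (d) is unavailable.
Exception (e) does not apply: the Standing Clearance is not current.
No exception applies. The general rule governs.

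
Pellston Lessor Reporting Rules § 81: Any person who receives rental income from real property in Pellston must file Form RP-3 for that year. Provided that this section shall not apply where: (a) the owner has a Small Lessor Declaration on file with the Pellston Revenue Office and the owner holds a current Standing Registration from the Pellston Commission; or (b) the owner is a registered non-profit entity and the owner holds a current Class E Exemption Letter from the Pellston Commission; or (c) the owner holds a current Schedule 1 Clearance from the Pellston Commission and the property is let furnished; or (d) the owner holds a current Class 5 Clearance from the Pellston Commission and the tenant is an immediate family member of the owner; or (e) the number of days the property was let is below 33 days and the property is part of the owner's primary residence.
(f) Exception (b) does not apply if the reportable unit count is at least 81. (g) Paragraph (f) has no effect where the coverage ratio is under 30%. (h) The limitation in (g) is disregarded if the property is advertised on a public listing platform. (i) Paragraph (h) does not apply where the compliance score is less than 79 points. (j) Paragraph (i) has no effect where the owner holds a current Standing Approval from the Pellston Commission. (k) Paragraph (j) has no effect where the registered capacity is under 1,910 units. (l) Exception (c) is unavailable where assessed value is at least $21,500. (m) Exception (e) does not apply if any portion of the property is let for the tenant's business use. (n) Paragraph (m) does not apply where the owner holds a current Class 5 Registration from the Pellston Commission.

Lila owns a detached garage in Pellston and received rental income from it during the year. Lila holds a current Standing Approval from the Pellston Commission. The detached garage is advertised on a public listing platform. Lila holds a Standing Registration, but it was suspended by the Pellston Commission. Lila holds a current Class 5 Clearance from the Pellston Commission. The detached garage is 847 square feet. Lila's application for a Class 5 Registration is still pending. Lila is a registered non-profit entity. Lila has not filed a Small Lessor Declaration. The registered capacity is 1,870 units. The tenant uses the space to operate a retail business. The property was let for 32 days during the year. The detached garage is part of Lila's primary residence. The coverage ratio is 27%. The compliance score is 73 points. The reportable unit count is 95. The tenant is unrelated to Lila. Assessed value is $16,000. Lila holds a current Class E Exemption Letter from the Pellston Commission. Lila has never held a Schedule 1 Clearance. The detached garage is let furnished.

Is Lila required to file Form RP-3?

No — exception (b) applies; Lila is not required to file Form RP-3.

Exception (a) requires that the owner has a Small Lessor Declaration on file with the Pellston Revenue Office; but no Small Lessor Declaration is on file, so (a) is unavailable.
Exception (b)'s conditions are all satisfied: Lila is a registered non-profit; a current Class E Exemption Letter is held. Under paragraphs (f)–(k): (f) is triggered (the reportable unit count is 95, meeting the 81 threshold), but is itself disapplied by (g): (g) operates against (f): the coverage ratio is 27%, under the 30% limit. (h) would limit (g) — the property is publicly advertised — but (i) sets (h) aside: (i) applies — the compliance score is 73 points, less than the 79 points limit. (j) is engaged (a current Standing Approval is held), but yields to (k): (k) is triggered — the registered capacity is 1,870 units, under the 1,910 units limit. (b) remains available.
Exception (c) does not apply: there is no Schedule 1 Clearance in force.
Exception (d) fails — the tenant is unrelated to the owner.
Exception (e)'s conditions are all satisfied: the number of days the property was let is 32 days, below the 33 days limit; the detached garage is part of the primary residence. But applying paragraphs (m)–(n): (m) operates against (e): the space is let for business use. (n), which would lift (m), is not triggered — no current Class 5 Registration is held. Exception (e) does not apply.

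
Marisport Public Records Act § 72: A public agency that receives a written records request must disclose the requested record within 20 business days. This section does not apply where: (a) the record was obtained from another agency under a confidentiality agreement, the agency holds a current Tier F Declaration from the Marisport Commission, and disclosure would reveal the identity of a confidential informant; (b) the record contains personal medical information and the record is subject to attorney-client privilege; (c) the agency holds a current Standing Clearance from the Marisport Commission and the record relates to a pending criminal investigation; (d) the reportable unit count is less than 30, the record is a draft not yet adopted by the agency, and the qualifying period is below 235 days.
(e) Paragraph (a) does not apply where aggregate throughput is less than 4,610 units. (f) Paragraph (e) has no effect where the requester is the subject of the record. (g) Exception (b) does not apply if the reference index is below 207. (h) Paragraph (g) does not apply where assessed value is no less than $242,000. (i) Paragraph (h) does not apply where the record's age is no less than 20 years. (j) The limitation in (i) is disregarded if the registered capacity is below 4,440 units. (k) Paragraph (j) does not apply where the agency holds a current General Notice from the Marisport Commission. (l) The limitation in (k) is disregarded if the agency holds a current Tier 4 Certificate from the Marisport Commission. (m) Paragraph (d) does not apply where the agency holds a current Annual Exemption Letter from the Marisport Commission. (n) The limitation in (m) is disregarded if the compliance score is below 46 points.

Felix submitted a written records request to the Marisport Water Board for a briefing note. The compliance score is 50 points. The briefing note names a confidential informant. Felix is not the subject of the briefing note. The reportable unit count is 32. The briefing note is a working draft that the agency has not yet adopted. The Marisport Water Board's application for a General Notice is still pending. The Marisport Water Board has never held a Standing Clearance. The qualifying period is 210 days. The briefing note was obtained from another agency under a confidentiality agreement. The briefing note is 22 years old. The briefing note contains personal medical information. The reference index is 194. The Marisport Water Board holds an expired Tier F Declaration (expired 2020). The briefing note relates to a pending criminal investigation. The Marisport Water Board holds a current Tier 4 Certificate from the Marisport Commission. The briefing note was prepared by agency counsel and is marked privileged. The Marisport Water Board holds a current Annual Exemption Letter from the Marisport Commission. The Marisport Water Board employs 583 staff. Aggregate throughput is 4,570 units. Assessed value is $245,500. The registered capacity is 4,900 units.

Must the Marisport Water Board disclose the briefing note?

Yes — the Marisport Water Board must disclose the briefing note.

Exception (a) does not apply: the Tier F Declaration is not current.
All of (b)'s requirements are met (the briefing note contains personal medical information; the briefing note is privileged). However, paragraphs (g)–(l) must be considered: (g) operates — the reference index is 194, below the 207 limit. (h) would limit (g) — assessed value is $245,500, meeting the $242,000 threshold — but (i) sets (h) aside: (i) operates against (h): the record's age is 22 years, meeting the 20 years threshold. (j) does not operate here (the registered capacity is 4,900 units, not below 4,440 units), so (i) stands. So (b) is unavailable.
Exception (c) requires that the agency holds a current Standing Clearance from the Marisport Commission; but the Standing Clearance is not current, so (c) is unavailable.
Exception (d) requires that the reportable unit count is less than 30; but the reportable unit count is 32, not less than 30, so (d) is unavailable.
Every exception is unavailable, so the rule governs.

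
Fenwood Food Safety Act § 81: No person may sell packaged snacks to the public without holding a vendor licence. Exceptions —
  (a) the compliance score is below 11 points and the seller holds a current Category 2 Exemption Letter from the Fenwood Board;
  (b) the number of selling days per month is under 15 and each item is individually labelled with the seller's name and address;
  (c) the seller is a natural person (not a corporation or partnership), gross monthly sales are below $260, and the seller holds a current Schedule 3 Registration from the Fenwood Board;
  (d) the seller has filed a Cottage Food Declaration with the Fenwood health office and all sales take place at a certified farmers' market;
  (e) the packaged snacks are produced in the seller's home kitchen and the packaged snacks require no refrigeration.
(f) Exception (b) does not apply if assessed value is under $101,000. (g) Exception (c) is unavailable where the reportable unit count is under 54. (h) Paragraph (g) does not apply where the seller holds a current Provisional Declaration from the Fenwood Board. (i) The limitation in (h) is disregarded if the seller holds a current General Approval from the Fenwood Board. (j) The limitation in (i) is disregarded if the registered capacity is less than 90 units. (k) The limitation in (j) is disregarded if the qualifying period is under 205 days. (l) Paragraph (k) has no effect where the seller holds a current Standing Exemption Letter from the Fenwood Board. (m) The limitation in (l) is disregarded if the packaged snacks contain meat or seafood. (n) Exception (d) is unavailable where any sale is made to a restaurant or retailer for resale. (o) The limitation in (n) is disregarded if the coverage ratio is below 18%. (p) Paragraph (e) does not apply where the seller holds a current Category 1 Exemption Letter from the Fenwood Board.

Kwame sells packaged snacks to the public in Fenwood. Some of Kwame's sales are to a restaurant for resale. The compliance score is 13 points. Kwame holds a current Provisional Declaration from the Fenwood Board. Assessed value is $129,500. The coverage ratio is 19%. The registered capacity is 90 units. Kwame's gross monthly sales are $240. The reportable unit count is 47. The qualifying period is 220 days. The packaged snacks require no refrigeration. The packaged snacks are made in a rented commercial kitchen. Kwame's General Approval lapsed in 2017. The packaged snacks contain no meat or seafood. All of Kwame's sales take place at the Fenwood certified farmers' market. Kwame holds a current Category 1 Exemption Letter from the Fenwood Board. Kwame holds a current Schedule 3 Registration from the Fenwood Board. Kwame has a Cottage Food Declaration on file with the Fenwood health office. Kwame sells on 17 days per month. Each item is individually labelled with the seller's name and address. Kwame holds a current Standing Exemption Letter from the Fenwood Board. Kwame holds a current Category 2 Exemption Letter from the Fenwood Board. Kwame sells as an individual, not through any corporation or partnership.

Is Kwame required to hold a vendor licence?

No — exception (c) applies; Kwame is not required to hold a vendor licence.

Exception (a) requires that the compliance score is below 11 points; but the compliance score is 13 points, not below 11 points, so (a) is unavailable.
Exception (b) requires that the number of selling days per month is under 15; but the number of selling days per month is 17, not under 15, so (b) is unavailable.
Exception (c)'s conditions are all satisfied: the seller is a natural person; gross monthly sales are $240, below the $260 limit; a current Schedule 3 Registration is held. Under paragraphs (g)–(m): (g) would limit (c) — the reportable unit count is 47, under the 54 limit — but (h) sets (g) aside: (h) operates against (g): a current Provisional Declaration is held. (i), which would lift (h), is not triggered — the General Approval is not current. (c) remains available.
Exception (d)'s conditions are all satisfied: a Cottage Food Declaration is on file; all sales are at a certified farmers' market. However, paragraphs (n)–(o) must be considered: (n) operates against (d): some sales are to a restaurant for resale. (o) is not triggered (the coverage ratio is 19%, not below 18%), so (n) stands. (d) is therefore removed.
Exception (e) requires that the packaged snacks are produced in the seller's home kitchen; but the packaged snacks are made in a commercial kitchen, not a home kitchen, so (e) is unavailable.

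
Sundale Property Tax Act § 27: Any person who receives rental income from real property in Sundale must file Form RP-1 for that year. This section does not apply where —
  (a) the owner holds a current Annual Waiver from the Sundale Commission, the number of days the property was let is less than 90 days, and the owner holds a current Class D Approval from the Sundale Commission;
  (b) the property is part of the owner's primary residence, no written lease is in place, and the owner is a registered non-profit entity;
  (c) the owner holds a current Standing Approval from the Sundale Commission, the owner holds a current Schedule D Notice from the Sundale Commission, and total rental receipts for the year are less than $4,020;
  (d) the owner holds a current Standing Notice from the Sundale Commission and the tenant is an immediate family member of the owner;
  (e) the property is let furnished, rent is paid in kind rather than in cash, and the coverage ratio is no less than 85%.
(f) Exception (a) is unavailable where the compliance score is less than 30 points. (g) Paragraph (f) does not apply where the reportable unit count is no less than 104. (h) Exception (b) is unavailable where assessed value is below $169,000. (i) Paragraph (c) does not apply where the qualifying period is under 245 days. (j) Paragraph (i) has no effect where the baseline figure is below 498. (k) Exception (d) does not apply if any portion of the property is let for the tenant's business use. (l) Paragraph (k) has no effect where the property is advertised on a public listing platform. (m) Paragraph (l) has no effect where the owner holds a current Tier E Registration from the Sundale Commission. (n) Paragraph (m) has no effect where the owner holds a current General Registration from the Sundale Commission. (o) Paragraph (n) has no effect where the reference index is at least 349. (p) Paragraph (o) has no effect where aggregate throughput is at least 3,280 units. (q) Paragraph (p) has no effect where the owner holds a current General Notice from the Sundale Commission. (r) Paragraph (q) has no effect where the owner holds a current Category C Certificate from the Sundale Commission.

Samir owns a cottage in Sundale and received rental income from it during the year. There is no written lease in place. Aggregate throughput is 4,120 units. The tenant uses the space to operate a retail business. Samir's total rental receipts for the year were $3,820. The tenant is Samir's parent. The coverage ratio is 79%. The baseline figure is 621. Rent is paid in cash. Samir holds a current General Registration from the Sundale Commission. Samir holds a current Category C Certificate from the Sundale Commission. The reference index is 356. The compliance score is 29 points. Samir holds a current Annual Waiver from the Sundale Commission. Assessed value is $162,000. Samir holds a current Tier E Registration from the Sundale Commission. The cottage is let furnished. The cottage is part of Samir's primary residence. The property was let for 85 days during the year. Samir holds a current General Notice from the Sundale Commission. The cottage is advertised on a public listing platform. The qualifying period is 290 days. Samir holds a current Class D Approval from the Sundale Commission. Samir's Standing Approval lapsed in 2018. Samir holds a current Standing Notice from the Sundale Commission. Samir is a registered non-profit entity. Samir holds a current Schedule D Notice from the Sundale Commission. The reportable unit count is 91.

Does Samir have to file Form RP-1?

Exception (a)'s conditions are all satisfied: a current Annual Waiver is held; the number of days the property was let is 85 days, less than the 90 days limit; a current Class D Approval is held. Turning to paragraphs (f)–(g): (f) is engaged — the compliance score is 29 points, less than the 30 points limit. (g), which would lift (f), is not triggered — the reportable unit count is 91, short of 104. Exception (a) does not apply.
Exception (b): the cottage is part of the primary residence; there is no written lease; Samir is a registered non-profit — every condition holds. However, paragraph (h) must be considered: (h) is triggered — assessed value is $162,000, below the $169,000 limit. (b) is therefore removed.
Exception (c) does not apply: the Standing Approval is not current.
Exception (d)'s conditions are all satisfied: a current Standing Notice is held; the tenant is an immediate family member. As to paragraphs (k)–(r): (k) would limit (d) — the space is let for business use — but (l) sets (k) aside: (l) operates against (k): the property is publicly advertised. (m) would limit (l) — a current Tier E Registration is held — but (n) sets (m) aside: (n) operates against (m): a current General Registration is held. (o) would limit (n) — the reference index is 356, meeting the 349 threshold — but (p) sets (o) aside: (p) operates against (o): aggregate throughput is 4,120 units, meeting the 3,280 units threshold. (q) operates (a current General Notice is held), but is set aside by (r): (r) operates against (q): a current Category C Certificate is held. (d) remains available.
Exception (e) fails — rent is paid in cash.

No — exception (d) applies; Samir is not required to file Form RP-1.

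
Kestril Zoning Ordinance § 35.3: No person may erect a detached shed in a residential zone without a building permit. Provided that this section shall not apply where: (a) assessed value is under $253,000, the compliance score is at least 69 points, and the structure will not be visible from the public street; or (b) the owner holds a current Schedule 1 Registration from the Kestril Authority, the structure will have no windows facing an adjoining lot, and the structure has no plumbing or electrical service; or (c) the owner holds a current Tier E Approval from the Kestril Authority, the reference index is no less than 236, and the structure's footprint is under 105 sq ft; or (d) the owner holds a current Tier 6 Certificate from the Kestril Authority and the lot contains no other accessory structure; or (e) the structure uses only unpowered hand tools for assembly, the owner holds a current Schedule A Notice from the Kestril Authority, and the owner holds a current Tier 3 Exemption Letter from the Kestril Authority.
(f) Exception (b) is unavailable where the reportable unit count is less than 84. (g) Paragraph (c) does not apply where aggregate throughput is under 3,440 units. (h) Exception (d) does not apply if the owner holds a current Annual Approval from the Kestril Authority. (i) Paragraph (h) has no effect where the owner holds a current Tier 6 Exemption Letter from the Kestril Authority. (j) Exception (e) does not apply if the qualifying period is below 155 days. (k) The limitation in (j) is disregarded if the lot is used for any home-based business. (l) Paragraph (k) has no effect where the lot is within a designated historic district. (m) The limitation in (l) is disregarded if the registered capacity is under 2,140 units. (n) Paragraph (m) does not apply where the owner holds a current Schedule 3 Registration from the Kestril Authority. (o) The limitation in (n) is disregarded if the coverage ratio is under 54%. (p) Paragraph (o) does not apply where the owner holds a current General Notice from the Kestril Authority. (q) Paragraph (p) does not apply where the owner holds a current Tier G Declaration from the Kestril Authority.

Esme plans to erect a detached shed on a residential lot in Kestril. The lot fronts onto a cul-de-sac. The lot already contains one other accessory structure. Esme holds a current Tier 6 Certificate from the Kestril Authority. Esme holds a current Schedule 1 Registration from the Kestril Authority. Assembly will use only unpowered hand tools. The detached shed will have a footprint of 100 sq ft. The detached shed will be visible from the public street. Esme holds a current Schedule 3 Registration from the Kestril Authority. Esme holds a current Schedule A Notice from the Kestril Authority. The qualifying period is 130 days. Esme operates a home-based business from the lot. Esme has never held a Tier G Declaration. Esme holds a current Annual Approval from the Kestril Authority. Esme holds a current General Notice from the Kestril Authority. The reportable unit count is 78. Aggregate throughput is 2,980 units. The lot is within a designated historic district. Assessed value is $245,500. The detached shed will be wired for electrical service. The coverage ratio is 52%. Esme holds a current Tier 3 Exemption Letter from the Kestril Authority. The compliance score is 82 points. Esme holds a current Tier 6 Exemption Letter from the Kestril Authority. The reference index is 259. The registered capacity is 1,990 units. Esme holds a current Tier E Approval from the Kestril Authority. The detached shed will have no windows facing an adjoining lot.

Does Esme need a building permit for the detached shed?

Exception (a) requires that the structure will not be visible from the public street; but the structure will be visible from the street, so (a) is unavailable.
Exception (b) fails — electrical service is planned.
Exception (c): a current Tier E Approval is held; the reference index is 259, meeting the 236 threshold; the structure's footprint is 100 sq ft, under the 105 sq ft limit — every condition holds. Turning to paragraph (g): (g) is triggered — aggregate throughput is 2,980 units, under the 3,440 units limit. (c) is therefore removed.
Exception (d) does not apply: the lot already has another accessory structure.
Exception (e)'s conditions are all satisfied: assembly uses only hand tools; a current Schedule A Notice is held; a current Tier 3 Exemption Letter is held. But: (j) operates against (e): the qualifying period is 130 days, below the 155 days limit. (k) would limit (j) — a home-based business operates on the lot — but (l) sets (k) aside: (l) operates against (k): the lot is in a historic district. (m) applies (the registered capacity is 1,990 units, under the 2,140 units limit), but yields to (n): (n) operates against (m): a current Schedule 3 Registration is held. (o) would limit (n) — the coverage ratio is 52%, under the 54% limit — but (p) sets (o) aside: (p) operates against (o): a current General Notice is held. (q), which would lift (p), is not engaged — there is no Tier G Declaration in force. Exception (e) does not apply.
None of the exceptions is available; § 35.3 applies in full.

Yes — Esme must obtain a building permit.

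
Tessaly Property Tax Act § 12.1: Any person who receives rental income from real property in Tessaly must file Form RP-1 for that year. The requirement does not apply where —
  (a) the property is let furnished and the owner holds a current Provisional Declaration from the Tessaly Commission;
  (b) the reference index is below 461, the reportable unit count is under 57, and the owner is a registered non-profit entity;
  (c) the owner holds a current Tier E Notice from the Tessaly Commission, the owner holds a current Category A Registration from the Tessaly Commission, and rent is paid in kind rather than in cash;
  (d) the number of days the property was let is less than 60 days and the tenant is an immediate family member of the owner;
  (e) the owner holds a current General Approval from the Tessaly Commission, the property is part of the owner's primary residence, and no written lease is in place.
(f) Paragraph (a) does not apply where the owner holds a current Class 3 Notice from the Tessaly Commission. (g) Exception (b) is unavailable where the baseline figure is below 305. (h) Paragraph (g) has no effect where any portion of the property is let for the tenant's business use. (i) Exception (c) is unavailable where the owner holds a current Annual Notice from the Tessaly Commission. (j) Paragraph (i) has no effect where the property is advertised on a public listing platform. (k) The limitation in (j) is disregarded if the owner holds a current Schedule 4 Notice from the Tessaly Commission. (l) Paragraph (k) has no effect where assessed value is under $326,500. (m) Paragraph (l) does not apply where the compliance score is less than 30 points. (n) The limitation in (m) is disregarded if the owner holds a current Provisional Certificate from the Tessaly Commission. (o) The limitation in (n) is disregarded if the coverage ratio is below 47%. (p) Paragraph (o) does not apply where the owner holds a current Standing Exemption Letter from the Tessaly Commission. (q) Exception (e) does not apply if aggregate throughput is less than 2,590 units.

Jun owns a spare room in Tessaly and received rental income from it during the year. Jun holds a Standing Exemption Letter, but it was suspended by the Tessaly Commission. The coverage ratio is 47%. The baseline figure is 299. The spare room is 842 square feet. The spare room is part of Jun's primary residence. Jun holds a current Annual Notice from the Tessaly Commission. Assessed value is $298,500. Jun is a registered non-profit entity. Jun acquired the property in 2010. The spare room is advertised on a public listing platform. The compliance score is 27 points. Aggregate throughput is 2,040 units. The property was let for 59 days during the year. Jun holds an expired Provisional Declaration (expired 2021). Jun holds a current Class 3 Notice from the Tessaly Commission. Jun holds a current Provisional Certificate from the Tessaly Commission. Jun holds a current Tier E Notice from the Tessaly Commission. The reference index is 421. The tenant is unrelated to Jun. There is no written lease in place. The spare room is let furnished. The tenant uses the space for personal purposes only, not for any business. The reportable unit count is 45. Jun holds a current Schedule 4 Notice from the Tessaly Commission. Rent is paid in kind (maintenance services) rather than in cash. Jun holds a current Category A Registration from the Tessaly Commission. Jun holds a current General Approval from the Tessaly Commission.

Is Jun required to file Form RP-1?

Exception (a) requires that the owner holds a current Provisional Declaration from the Tessaly Commission; but there is no Provisional Declaration in force, so (a) is unavailable.
All of (b)'s requirements are met (the reference index is 421, below the 461 limit; the reportable unit count is 45, under the 57 limit; Jun is a registered non-profit). But: (g) is engaged — the baseline figure is 299, below the 305 limit. (h) does not operate here (the space is used for personal purposes only), so (g) stands. Exception (b) does not apply.
Exception (c) is satisfied on its face — a current Tier E Notice is held; a current Category A Registration is held; rent is paid in kind. Considering the limiting provisions: (i) would limit (c) — a current Annual Notice is held — but (j) sets (i) aside: (j) operates against (i): the property is publicly advertised. (k) is triggered (a current Schedule 4 Notice is held), but is displaced by (l): (l) is engaged — assessed value is $298,500, under the $326,500 limit. (m) would limit (l) — the compliance score is 27 points, less than the 30 points limit — but (n) sets (m) aside: (n) operates against (m): a current Provisional Certificate is held. (o), which would lift (n), does not operate here — the coverage ratio is 47%, not below 47%. Exception (c) stands.
Exception (d) does not apply: the tenant is unrelated to the owner.
Exception (e) is satisfied on its face — a current General Approval is held; the spare room is part of the primary residence; there is no written lease. Turning to paragraph (q): (q) operates against (e): aggregate throughput is 2,040 units, less than the 2,590 units limit. So (e) is unavailable.

No — exception (c) applies; Jun is not required to file Form RP-1.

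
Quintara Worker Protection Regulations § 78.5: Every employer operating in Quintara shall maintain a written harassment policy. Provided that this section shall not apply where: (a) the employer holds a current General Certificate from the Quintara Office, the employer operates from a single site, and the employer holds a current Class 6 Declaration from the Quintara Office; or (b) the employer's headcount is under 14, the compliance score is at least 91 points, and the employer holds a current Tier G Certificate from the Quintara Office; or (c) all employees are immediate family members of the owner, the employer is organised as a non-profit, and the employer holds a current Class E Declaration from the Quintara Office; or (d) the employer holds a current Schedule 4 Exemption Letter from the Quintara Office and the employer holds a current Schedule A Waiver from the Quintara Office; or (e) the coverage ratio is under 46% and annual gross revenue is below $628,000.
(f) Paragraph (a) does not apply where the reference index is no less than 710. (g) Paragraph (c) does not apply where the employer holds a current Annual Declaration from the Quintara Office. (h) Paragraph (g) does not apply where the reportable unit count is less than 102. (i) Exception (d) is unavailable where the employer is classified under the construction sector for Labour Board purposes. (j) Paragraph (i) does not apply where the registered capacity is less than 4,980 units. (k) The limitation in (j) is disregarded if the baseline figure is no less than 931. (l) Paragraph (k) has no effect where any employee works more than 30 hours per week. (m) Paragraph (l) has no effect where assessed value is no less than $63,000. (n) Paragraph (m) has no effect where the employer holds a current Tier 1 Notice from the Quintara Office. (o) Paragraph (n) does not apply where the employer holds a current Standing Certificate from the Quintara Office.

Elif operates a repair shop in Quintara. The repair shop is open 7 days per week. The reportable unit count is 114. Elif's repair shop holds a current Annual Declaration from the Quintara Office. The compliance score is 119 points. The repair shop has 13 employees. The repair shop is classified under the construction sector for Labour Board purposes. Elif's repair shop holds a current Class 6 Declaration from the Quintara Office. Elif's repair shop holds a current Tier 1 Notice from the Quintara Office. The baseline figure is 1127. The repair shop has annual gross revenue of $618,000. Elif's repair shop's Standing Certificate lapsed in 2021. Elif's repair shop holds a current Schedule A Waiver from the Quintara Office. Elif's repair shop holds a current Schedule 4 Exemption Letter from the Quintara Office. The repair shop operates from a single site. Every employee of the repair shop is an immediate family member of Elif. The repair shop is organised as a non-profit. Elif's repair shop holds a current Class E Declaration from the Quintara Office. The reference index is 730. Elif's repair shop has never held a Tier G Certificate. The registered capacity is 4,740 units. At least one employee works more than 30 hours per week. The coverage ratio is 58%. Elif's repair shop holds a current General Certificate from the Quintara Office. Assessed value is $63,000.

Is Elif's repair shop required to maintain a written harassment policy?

No — exception (d) applies; Elif's repair shop is not required to maintain a written harassment policy.

Exception (a): a current General Certificate is held; the employer operates from a single site; a current Class 6 Declaration is held — every condition holds. However, paragraph (f) must be considered: (f) operates against (a): the reference index is 730, meeting the 710 threshold. (a) is therefore removed.
Exception (b) fails — the Tier G Certificate is not current.
Exception (c)'s conditions are all satisfied: every employee is an immediate family member; the employer is a non-profit; a current Class E Declaration is held. But applying paragraphs (g)–(h): (g) is triggered — a current Annual Declaration is held. (h) does not operate here (the reportable unit count is 114, not less than 102), so (g) stands. Exception (c) does not apply.
Exception (d): a current Schedule 4 Exemption Letter is held; a current Schedule A Waiver is held — every condition holds. Considering the limiting provisions: (i) would limit (d) — the repair shop is classified under the construction sector — but (j) sets (i) aside: (j) operates against (i): the registered capacity is 4,740 units, less than the 4,980 units limit. (k) would limit (j) — the baseline figure is 1,127, meeting the 931 threshold — but (l) sets (k) aside: (l) operates against (k): at least one employee exceeds 30 hours/week. (m) is triggered (assessed value is $63,000, meeting the $63,000 threshold), but yields to (n): (n) operates against (m): a current Tier 1 Notice is held. (o), which would lift (n), is not triggered — the Standing Certificate is not current. Exception (d) stands.
Exception (e) does not apply: the coverage ratio is 58%, not under 46%.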